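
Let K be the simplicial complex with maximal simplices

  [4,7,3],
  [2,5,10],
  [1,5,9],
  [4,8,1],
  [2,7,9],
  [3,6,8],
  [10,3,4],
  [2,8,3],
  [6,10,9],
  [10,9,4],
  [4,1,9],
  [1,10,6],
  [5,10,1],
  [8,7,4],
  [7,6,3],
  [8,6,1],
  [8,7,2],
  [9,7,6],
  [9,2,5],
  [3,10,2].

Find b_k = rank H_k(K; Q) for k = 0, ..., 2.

b_0 = 1, b_1 = 1, b_2 = 0.

Fix the vertex order 1 < 2 < 3 < 4 < 5 < 6 < 7 < 8 < 9 < 10 and write every simplex with vertices in increasing order. Then dim K = 2 and the simplices of K are:

  0-simplices (10): [1], [2], [3], [4], [5], [6], [7], [8], [9], [10]
  1-simplices (30): (30 of them)
  2-simplices (20): (20 of them)

so the chain groups are C_0 ≅ Z^10, C_1 ≅ Z^30, C_2 ≅ Z^20.

∂_1: C_1 → C_0 is given by ∂[p,q] = [q] − [p]. For instance
  ∂[2,8] = [8] − [2].
The resulting 10×30 matrix has rank 9, and its Smith normal form has invariant factors (1,1,1,1,1,1,1,1,1).

Boundary ∂_2: C_2 → C_1 sends each 2-simplex [p,q,r] to [q,r] − [p,r] + [p,q]. For instance
  ∂[2,7,9] = [7,9] − [2,9] + [2,7],
  ∂[1,5,10] = [5,10] − [1,10] + [1,5].
The 30×20 boundary matrix has rank 20 and Smith normal form diag(1,1,1,1,1,1,1,1,1,1,1,1,1,1,1,1,1,1,1,2).

Computing H_k = (kernel of ∂_k) / (image of ∂_{k+1}):

  H_0: rank C_0 − rank ∂_1 = 10 − 9 = 1, and the invariant factors of ∂_1 are all 1, so H_0 ≅ Z.
  H_1: rank ker ∂_1 − rank ∂_2 = (30 − 9) − 20 = 1, and ∂_2 has invariant factor 2 > 1, so H_1 ≅ Z × Z/2.
  H_2: rank ker ∂_2 − rank ∂_3 = (20 − 20) − 0 = 0, and there is no ∂_3, so H_2 ≅ 0.

(K is a triangulation of the Klein bottle.)

Hence the Betti numbers are b_0 = 1, b_1 = 1, b_2 = 0.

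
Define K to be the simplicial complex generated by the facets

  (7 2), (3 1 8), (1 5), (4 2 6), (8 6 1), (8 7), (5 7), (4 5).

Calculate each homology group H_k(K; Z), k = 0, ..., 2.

K has 8 vertices, 13 edges, 3 triangles.
rank ∂_0 = 0, rank ∂_1 = 7 ⇒ b_0 = 8 − 0 − 7 = 1; all invariant factors of ∂_1 are 1 so no torsion. So H_0 ≅ Z.
rank ∂_1 = 7, rank ∂_2 = 3 ⇒ b_1 = 13 − 7 − 3 = 3; all invariant factors of ∂_2 are 1 so no torsion. So H_1 ≅ Z^3.
rank ∂_2 = 3, rank ∂_3 = 0 ⇒ b_2 = 3 − 3 − 0 = 0. So H_2 ≅ 0.

H_0 = Z,  H_1 = Z^3,  H_2 = 0.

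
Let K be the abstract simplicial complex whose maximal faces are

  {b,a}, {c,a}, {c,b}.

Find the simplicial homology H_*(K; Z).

H_0 ≅ Z,  H_1 ≅ Z.

Order the vertices as a < b < c. Listing each simplex with vertices in this order, K has dimension 1 with simplices:

  0-simplices (3): a, b, c
  1-simplices (3): ab, ac, bc

Hence C_0 ≅ Z^3, C_1 ≅ Z^3.

∂_1: C_1 → C_0 is given by ∂[p,q] = [q] − [p].
This gives a 3×3 integer matrix of rank 2; reducing to Smith normal form yields diagonal entries (1,1).

Computing H_k = (kernel of ∂_k) / (image of ∂_{k+1}):

  H_0: rank C_0 − rank ∂_1 = 3 − 2 = 1, and the invariant factors of ∂_1 are all 1, so H_0 = Z.
  H_1: rank ker ∂_1 − rank ∂_2 = (3 − 2) − 0 = 1, and there is no ∂_2, so H_1 = Z.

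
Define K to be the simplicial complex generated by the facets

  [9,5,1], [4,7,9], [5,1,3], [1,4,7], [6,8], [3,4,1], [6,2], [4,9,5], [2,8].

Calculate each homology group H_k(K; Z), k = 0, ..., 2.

H_0 = Z^2,  H_1 = Z^2,  H_2 = 0.

Take the total order 1 < 2 < 3 < 4 < 5 < 6 < 7 < 8 < 9 on the vertex set. Then K (dimension 2) consists of the simplices:

  0-simplices (9): [1], [2], [3], [4], [5], [6], [7], [8], [9]
  1-simplices (15): [1,3], [1,4], [1,5], [1,7], [1,9], [2,6], [2,8], [3,4], [3,5], [4,5], [4,7], [4,9], [5,9], [6,8], [7,9]
  2-simplices (6): [1,3,4], [1,3,5], [1,4,7], [1,5,9], [4,5,9], [4,7,9]

Hence C_0 ≅ Z^9, C_1 ≅ Z^15, C_2 ≅ Z^6.

The boundary map ∂_1: C_1 → C_0 maps an edge to its endpoints' difference, ∂[p,q] = q − p.
This gives a 9×15 integer matrix of rank 7; reducing to Smith normal form yields diagonal entries (1,1,1,1,1,1,1).

∂_2: C_2 → C_1 maps a triangle to the signed sum of its edges. For instance
  ∂[1,4,7] = [4,7] − [1,7] + [1,4],
  ∂[4,7,9] = [7,9] − [4,9] + [4,7].
The 15×6 boundary matrix has rank 6 and Smith normal form diag(1,1,1,1,1,1).

Reading off H_k = ker ∂_k / im ∂_{k+1}:

  H_0: rank C_0 − rank ∂_1 = 9 − 7 = 2, and the invariant factors of ∂_1 are all 1, so H_0 = Z^2.
  H_1: rank ker ∂_1 − rank ∂_2 = (15 − 7) − 6 = 2, and the invariant factors of ∂_2 are all 1, so H_1 = Z^2.
  H_2: rank ker ∂_2 − rank ∂_3 = (6 − 6) − 0 = 0, and there is no ∂_3, so H_2 = 0.

As a check, the Euler characteristic is 9 − 15 + 6 = 0, which agrees with 2 − 2 + 0 = 0.
(K is a triangulation of the disjoint union of the circle S^1 and the cylinder S^1 x I.)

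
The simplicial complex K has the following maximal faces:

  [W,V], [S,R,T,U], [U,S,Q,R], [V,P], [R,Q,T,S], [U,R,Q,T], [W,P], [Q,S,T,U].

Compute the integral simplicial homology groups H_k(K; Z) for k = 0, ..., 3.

Order the vertices as P < Q < R < S < T < U < V < W. Listing each simplex with vertices in this order, K has dimension 3 with simplices:

  0-simplices (8): P, Q, R, S, T, U, V, W
  1-simplices (13): PV, PW, QR, QS, QT, QU, RS, RT, RU, ST, SU, TU, VW
  2-simplices (10): QRS, QRT, QRU, QST, QSU, QTU, RST, RSU, RTU, STU
  3-simplices (5): QRST, QRSU, QRTU, QSTU, RSTU

giving chain groups C_0 ≅ Z^8, C_1 ≅ Z^13, C_2 ≅ Z^10, C_3 ≅ Z^5.

∂_1: C_1 → C_0 maps an edge to its endpoints' difference, ∂[p,q] = q − p.
The 8×13 boundary matrix has rank 6 and Smith normal form diag(1,1,1,1,1,1).

Boundary ∂_2: C_2 → C_1 sends each 2-simplex [p,q,r] to [q,r] − [p,r] + [p,q]. For instance
  ∂QRS = RS − QS + QR,
  ∂QSU = SU − QU + QS.
This gives a 13×10 integer matrix of rank 6; reducing to Smith normal form yields diagonal entries (1,1,1,1,1,1).

∂_3: C_3 → C_2 sends each 3-simplex σ to the alternating sum Σ_i (−1)^i (σ with its i-th vertex removed). For instance
  ∂RSTU = STU − RTU + RSU − RST,
  ∂QRST = RST − QST + QRT − QRS.
The resulting 10×5 matrix has rank 4, and its Smith normal form has invariant factors (1,1,1,1).

Computing H_k = (kernel of ∂_k) / (image of ∂_{k+1}):

  H_0: rank C_0 − rank ∂_1 = 8 − 6 = 2, and the invariant factors of ∂_1 are all 1, so H_0 ≅ Z^2.
  H_1: rank ker ∂_1 − rank ∂_2 = (13 − 6) − 6 = 1, and the invariant factors of ∂_2 are all 1, so H_1 ≅ Z.
  H_2: rank ker ∂_2 − rank ∂_3 = (10 − 6) − 4 = 0, and the invariant factors of ∂_3 are all 1, so H_2 ≅ 0.
  H_3: rank ker ∂_3 − rank ∂_4 = (5 − 4) − 0 = 1, and there is no ∂_4, so H_3 ≅ Z.

H_0 = Z^2,  H_1 = Z,  H_2 = 0,  H_3 = Z.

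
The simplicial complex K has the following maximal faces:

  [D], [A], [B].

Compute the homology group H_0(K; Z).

We work with the vertex ordering A < B < D. The simplices of K, each written with vertices in increasing order, are:

  0-simplices (3): A, B, D

so the chain groups are C_0 ≅ Z^3.

From H_k ≅ ker(∂_k) / im(∂_{k+1}) we obtain:

  H_0: rank C_0 − rank ∂_1 = 3 − 0 = 3, and there is no ∂_1, so H_0 = Z^3.

(K is a triangulation of a set of 3 points.)

H_0 = Z^3.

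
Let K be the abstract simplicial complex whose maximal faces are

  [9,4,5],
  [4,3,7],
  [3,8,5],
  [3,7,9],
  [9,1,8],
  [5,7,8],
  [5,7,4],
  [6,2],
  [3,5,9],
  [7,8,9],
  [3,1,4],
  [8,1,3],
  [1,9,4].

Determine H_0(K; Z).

Take the total order 1 < 2 < 3 < 4 < 5 < 6 < 7 < 8 < 9 on the vertex set. Then K (dimension 2) consists of the simplices:

  0-simplices (9): [1], [2], [3], [4], [5], [6], [7], [8], [9]
  1-simplices (19): [1,3], [1,4], [1,8], [1,9], [2,6], [3,4], [3,5], [3,7], [3,8], [3,9], [4,5], [4,7], [4,9], [5,7], [5,8], [5,9], [7,8], [7,9], [8,9]
  2-simplices (12): [1,3,4], [1,3,8], [1,4,9], [1,8,9], [3,4,7], [3,5,8], [3,5,9], [3,7,9], [4,5,7], [4,5,9], [5,7,8], [7,8,9]

so the chain groups are C_0 ≅ Z^9, C_1 ≅ Z^19, C_2 ≅ Z^12.

The boundary map ∂_1: C_1 → C_0 maps an edge to its endpoints' difference, ∂[p,q] = q − p. For instance
  ∂[3,4] = [4] − [3].
The 9×19 boundary matrix has rank 7 and Smith normal form diag(1,1,1,1,1,1,1).

The boundary map ∂_2: C_2 → C_1 maps a triangle to the signed sum of its edges. For instance
  ∂[1,4,9] = [4,9] − [1,9] + [1,4],
  ∂[3,5,9] = [5,9] − [3,9] + [3,5].
This gives a 19×12 integer matrix of rank 12; reducing to Smith normal form yields diagonal entries (1,1,1,1,1,1,1,1,1,1,1,2).

Computing H_k = (kernel of ∂_k) / (image of ∂_{k+1}):

  H_0: rank C_0 − rank ∂_1 = 9 − 7 = 2, and the invariant factors of ∂_1 are all 1, so H_0 ≅ Z^2.

H_0 ≅ Z^2.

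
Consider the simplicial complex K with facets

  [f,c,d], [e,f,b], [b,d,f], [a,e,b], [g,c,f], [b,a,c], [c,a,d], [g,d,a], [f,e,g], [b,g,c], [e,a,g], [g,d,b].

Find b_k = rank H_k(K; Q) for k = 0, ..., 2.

Take the total order a < b < c < d < e < f < g on the vertex set. Then K (dimension 2) consists of the simplices:

  0-simplices (7): a, b, c, d, e, f, g
  1-simplices (18): ab, ac, ad, ae, ag, bc, bd, be, bf, bg, cd, cf, cg, df, dg, ef, eg, fg
  2-simplices (12): abc, abe, acd, adg, aeg, bcg, bdf, bdg, bef, cdf, cfg, efg

Hence C_0 ≅ Z^7, C_1 ≅ Z^18, C_2 ≅ Z^12.

Boundary ∂_1: C_1 → C_0 maps an edge to its endpoints' difference, ∂[p,q] = q − p. For instance
  ∂ab = b − a.
The resulting 7×18 matrix has rank 6, and its Smith normal form has invariant factors (1,1,1,1,1,1).

The boundary map ∂_2: C_2 → C_1 acts by ∂[p,q,r] = [q,r] − [p,r] + [p,q]. For instance
  ∂abe = be − ae + ab,
  ∂cfg = fg − cg + cf.
The 18×12 boundary matrix has rank 12 and Smith normal form diag(1,1,1,1,1,1,1,1,1,1,1,2).

Computing H_k = (kernel of ∂_k) / (image of ∂_{k+1}):

  H_0: rank C_0 − rank ∂_1 = 7 − 6 = 1, and the invariant factors of ∂_1 are all 1, so H_0 = Z.
  H_1: rank ker ∂_1 − rank ∂_2 = (18 − 6) − 12 = 0, and ∂_2 has invariant factor 2 > 1, so H_1 = Z/2Z.
  H_2: rank ker ∂_2 − rank ∂_3 = (12 − 12) − 0 = 0, and there is no ∂_3, so H_2 = 0.

(K is a triangulation of the real projective plane RP^2.)

Hence the Betti numbers are b_0 = 1, b_1 = 0, b_2 = 0.

b_0 = 1, b_1 = 0, b_2 = 0.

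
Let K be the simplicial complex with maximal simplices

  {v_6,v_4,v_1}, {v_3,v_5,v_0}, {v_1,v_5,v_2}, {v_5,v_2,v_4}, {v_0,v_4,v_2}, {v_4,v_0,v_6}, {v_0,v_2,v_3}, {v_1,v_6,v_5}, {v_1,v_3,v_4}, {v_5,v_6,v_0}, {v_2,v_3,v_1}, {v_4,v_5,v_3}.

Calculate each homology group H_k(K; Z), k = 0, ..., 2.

K has 7 vertices, 18 edges, 12 triangles.
rank ∂_0 = 0, rank ∂_1 = 6 ⇒ b_0 = 7 − 0 − 6 = 1; all invariant factors of ∂_1 are 1 so no torsion. So H_0 = Z.
rank ∂_1 = 6, rank ∂_2 = 12 ⇒ b_1 = 18 − 6 − 12 = 0; ∂_2 has invariant factor(s) [2] giving torsion. So H_1 = Z/2.
rank ∂_2 = 12, rank ∂_3 = 0 ⇒ b_2 = 12 − 12 − 0 = 0. So H_2 = 0.

H_0 ≅ Z,  H_1 ≅ Z/2,  H_2 = 0.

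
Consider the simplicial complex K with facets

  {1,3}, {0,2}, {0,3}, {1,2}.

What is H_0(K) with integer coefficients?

Order the vertices as 0 < 1 < 2 < 3. Listing each simplex with vertices in this order, K has dimension 1 with simplices:

  0-simplices (4): [0], [1], [2], [3]
  1-simplices (4): [0,2], [0,3], [1,2], [1,3]

giving chain groups C_0 ≅ Z^4, C_1 ≅ Z^4.

∂_1: C_1 → C_0 maps an edge to its endpoints' difference, ∂[p,q] = q − p. For instance
  ∂[1,3] = [3] − [1].
The resulting 4×4 matrix has rank 3, and its Smith normal form has invariant factors (1,1,1).

From H_k ≅ ker(∂_k) / im(∂_{k+1}) we obtain:

  H_0: rank C_0 − rank ∂_1 = 4 − 3 = 1, and the invariant factors of ∂_1 are all 1, so H_0 ≅ Z.

(K is a triangulation of the circle S^1.)

H_0 = Z.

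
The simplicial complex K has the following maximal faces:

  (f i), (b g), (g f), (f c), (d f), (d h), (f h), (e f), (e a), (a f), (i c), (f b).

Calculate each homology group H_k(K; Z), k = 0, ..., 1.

Take the total order a < b < c < d < e < f < g < h < i on the vertex set. Then K (dimension 1) consists of the simplices:

  0-simplices (9): a, b, c, d, e, f, g, h, i
  1-simplices (12): ae, af, bf, bg, cf, ci, df, dh, ef, fg, fh, fi

Hence C_0 ≅ Z^9, C_1 ≅ Z^12.

Boundary ∂_1: C_1 → C_0 sends each edge [p,q] (with p < q) to q − p. For instance
  ∂ci = i − c.
This gives a 9×12 integer matrix of rank 8; reducing to Smith normal form yields diagonal entries (1,1,1,1,1,1,1,1).

Computing H_k = (kernel of ∂_k) / (image of ∂_{k+1}):

  H_0: rank C_0 − rank ∂_1 = 9 − 8 = 1, and the invariant factors of ∂_1 are all 1, so H_0 = Z.
  H_1: rank ker ∂_1 − rank ∂_2 = (12 − 8) − 0 = 4, and there is no ∂_2, so H_1 = Z^4.

H_0 ≅ Z,  H_1 ≅ Z^4.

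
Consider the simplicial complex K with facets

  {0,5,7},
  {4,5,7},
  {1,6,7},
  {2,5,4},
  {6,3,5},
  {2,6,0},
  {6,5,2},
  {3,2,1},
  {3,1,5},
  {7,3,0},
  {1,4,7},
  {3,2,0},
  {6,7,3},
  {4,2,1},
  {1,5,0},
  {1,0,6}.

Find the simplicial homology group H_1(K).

H_1 = Z^2.

Take the total order 0 < 1 < 2 < 3 < 4 < 5 < 6 < 7 on the vertex set. Then K (dimension 2) consists of the simplices:

  0-simplices (8): [0], [1], [2], [3], [4], [5], [6], [7]
  1-simplices (24): (24 of them)
  2-simplices (16): [0,1,5], [0,1,6], [0,2,3], [0,2,6], [0,3,7], [0,5,7], [1,2,3], [1,2,4], [1,3,5], [1,4,7], [1,6,7], [2,4,5], [2,5,6], [3,5,6], [3,6,7], [4,5,7]

Hence C_0 ≅ Z^8, C_1 ≅ Z^24, C_2 ≅ Z^16.

The boundary map ∂_1: C_1 → C_0 sends each edge [p,q] (with p < q) to q − p. For instance
  ∂[1,5] = [5] − [1].
The resulting 8×24 matrix has rank 7, and its Smith normal form has invariant factors (1,1,1,1,1,1,1).

Boundary ∂_2: C_2 → C_1 maps a triangle to the signed sum of its edges. For instance
  ∂[0,1,5] = [1,5] − [0,5] + [0,1],
  ∂[0,2,3] = [2,3] − [0,3] + [0,2].
This gives a 24×16 integer matrix of rank 15; reducing to Smith normal form yields diagonal entries (1,1,1,1,1,1,1,1,1,1,1,1,1,1,1).

From H_k ≅ ker(∂_k) / im(∂_{k+1}) we obtain:

  H_1: rank ker ∂_1 − rank ∂_2 = (24 − 7) − 15 = 2, and the invariant factors of ∂_2 are all 1, so H_1 = Z^2.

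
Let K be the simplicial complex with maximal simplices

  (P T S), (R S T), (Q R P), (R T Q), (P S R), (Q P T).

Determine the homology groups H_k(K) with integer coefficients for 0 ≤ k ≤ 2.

Order the vertices as P < Q < R < S < T. Listing each simplex with vertices in this order, K has dimension 2 with simplices:

  0-simplices (5): P, Q, R, S, T
  1-simplices (9): PQ, PR, PS, PT, QR, QT, RS, RT, ST
  2-simplices (6): PQR, PQT, PRS, PST, QRT, RST

so the chain groups are C_0 ≅ Z^5, C_1 ≅ Z^9, C_2 ≅ Z^6.

∂_1: C_1 → C_0 sends each edge [p,q] (with p < q) to q − p.
As a 5×9 matrix over Z this has rank 4, with invariant factors (1,1,1,1).

The boundary map ∂_2: C_2 → C_1 sends each 2-simplex [p,q,r] to [q,r] − [p,r] + [p,q]. For instance
  ∂PRS = RS − PS + PR,
  ∂RST = ST − RT + RS.
As a 9×6 matrix over Z this has rank 5, with invariant factors (1,1,1,1,1).

Now H_k = ker ∂_k / im ∂_{k+1}, so:

  H_0: rank C_0 − rank ∂_1 = 5 − 4 = 1, and the invariant factors of ∂_1 are all 1, so H_0 ≅ Z.
  H_1: rank ker ∂_1 − rank ∂_2 = (9 − 4) − 5 = 0, and the invariant factors of ∂_2 are all 1, so H_1 ≅ 0.
  H_2: rank ker ∂_2 − rank ∂_3 = (6 − 5) − 0 = 1, and there is no ∂_3, so H_2 ≅ Z.

(K is a triangulation of the 2-sphere S^2.)

H_0 ≅ Z,  H_1 = 0,  H_2 ≅ Z.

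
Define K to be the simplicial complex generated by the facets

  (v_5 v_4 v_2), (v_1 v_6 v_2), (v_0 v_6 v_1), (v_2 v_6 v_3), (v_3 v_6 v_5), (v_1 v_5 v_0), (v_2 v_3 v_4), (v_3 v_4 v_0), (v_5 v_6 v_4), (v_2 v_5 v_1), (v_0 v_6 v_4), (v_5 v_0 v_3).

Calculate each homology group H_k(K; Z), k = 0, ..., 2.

Take the total order v_0 < v_1 < v_2 < v_3 < v_4 < v_5 < v_6 on the vertex set. Then K (dimension 2) consists of the simplices:

  0-simplices (7): [v_0], [v_1], [v_2], [v_3], [v_4], [v_5], [v_6]
  1-simplices (18): (18 of them)
  2-simplices (12): (12 of them)

Hence C_0 ≅ Z^7, C_1 ≅ Z^18, C_2 ≅ Z^12.

The boundary map ∂_1: C_1 → C_0 maps an edge to its endpoints' difference, ∂[p,q] = q − p.
The 7×18 boundary matrix has rank 6 and Smith normal form diag(1,1,1,1,1,1).

∂_2: C_2 → C_1 acts by ∂[p,q,r] = [q,r] − [p,r] + [p,q]. For instance
  ∂[v_0,v_1,v_5] = [v_1,v_5] − [v_0,v_5] + [v_0,v_1],
  ∂[v_1,v_2,v_6] = [v_2,v_6] − [v_1,v_6] + [v_1,v_2].
The 18×12 boundary matrix has rank 12 and Smith normal form diag(1,1,1,1,1,1,1,1,1,1,1,2).

Computing H_k = (kernel of ∂_k) / (image of ∂_{k+1}):

  H_0: rank C_0 − rank ∂_1 = 7 − 6 = 1, and the invariant factors of ∂_1 are all 1, so H_0 = Z.
  H_1: rank ker ∂_1 − rank ∂_2 = (18 − 6) − 12 = 0, and ∂_2 has invariant factor 2 > 1, so H_1 = Z/2.
  H_2: rank ker ∂_2 − rank ∂_3 = (12 − 12) − 0 = 0, and there is no ∂_3, so H_2 = 0.

As a check, the Euler characteristic is 7 − 18 + 12 = 1, which agrees with 1 − 0 + 0 = 1.

H_0 = Z,  H_1 = Z/2,  H_2 = 0.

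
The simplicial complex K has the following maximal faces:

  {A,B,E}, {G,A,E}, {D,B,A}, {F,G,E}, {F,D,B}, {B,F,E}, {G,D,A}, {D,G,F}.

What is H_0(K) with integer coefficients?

H_0 ≅ Z.

We work with the vertex ordering A < B < D < E < F < G. The simplices of K, each written with vertices in increasing order, are:

  0-simplices (6): A, B, D, E, F, G
  1-simplices (12): AB, AD, AE, AG, BD, BE, BF, DF, DG, EF, EG, FG
  2-simplices (8): ABD, ABE, ADG, AEG, BDF, BEF, DFG, EFG

giving chain groups C_0 ≅ Z^6, C_1 ≅ Z^12, C_2 ≅ Z^8.

Boundary ∂_1: C_1 → C_0 maps an edge to its endpoints' difference, ∂[p,q] = q − p. For instance
  ∂FG = G − F.
As a 6×12 matrix over Z this has rank 5, with invariant factors (1,1,1,1,1).

∂_2: C_2 → C_1 sends each 2-simplex [p,q,r] to [q,r] − [p,r] + [p,q]. For instance
  ∂ADG = DG − AG + AD,
  ∂BEF = EF − BF + BE.
The 12×8 boundary matrix has rank 7 and Smith normal form diag(1,1,1,1,1,1,1).

Now H_k = ker ∂_k / im ∂_{k+1}, so:

  H_0: rank C_0 − rank ∂_1 = 6 − 5 = 1, and the invariant factors of ∂_1 are all 1, so H_0 = Z.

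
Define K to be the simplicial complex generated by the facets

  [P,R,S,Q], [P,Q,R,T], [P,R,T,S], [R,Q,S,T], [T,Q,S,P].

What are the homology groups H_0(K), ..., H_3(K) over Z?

K has 5 vertices, 10 edges, 10 triangles, 5 3-simplices.
rank ∂_0 = 0, rank ∂_1 = 4 ⇒ b_0 = 5 − 0 − 4 = 1; all invariant factors of ∂_1 are 1 so no torsion. So H_0 ≅ Z.
rank ∂_1 = 4, rank ∂_2 = 6 ⇒ b_1 = 10 − 4 − 6 = 0; all invariant factors of ∂_2 are 1 so no torsion. So H_1 ≅ 0.
rank ∂_2 = 6, rank ∂_3 = 4 ⇒ b_2 = 10 − 6 − 4 = 0; all invariant factors of ∂_3 are 1 so no torsion. So H_2 ≅ 0.
rank ∂_3 = 4, rank ∂_4 = 0 ⇒ b_3 = 5 − 4 − 0 = 1. So H_3 ≅ Z.

H_0 ≅ Z,  H_1 = 0,  H_2 = 0,  H_3 ≅ Z.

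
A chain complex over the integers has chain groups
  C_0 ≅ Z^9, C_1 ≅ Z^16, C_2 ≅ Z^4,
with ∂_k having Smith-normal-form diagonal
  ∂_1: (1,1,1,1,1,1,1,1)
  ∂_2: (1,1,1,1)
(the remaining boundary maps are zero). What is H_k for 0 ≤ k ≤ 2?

H_0: b_0 = 9 − 0 − 8 = 1; torsion from ∂_1 factors > 1: none. So H_0 ≅ Z.
H_1: b_1 = 16 − 8 − 4 = 4; torsion from ∂_2 factors > 1: none. So H_1 ≅ Z^4.
H_2: b_2 = 4 − 4 − 0 = 0; torsion from ∂_3 factors > 1: none. So H_2 ≅ 0.

H_0 ≅ Z,  H_1 ≅ Z^4,  H_2 = 0.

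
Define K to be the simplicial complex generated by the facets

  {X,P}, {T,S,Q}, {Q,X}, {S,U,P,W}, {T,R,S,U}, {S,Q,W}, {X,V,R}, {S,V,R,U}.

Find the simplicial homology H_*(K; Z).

H_0 = Z,  H_1 = Z^2,  H_2 = 0,  H_3 = 0.

Fix the vertex order P < Q < R < S < T < U < V < W < X and write every simplex with vertices in increasing order. Then dim K = 3 and the simplices of K are:

  0-simplices (9): P, Q, R, S, T, U, V, W, X
  1-simplices (21): PS, PU, PW, PX, QS, QT, QW, QX, RS, RT, RU, RV, RX, ST, SU, SV, SW, TU, UV, UW, VX
  2-simplices (14): PSU, PSW, PUW, QST, QSW, RST, RSU, RSV, RTU, RUV, RVX, STU, SUV, SUW
  3-simplices (3): PSUW, RSTU, RSUV

giving chain groups C_0 ≅ Z^9, C_1 ≅ Z^21, C_2 ≅ Z^14, C_3 ≅ Z^3.

Boundary ∂_1: C_1 → C_0 is given by ∂[p,q] = [q] − [p]. For instance
  ∂VX = X − V.
This gives a 9×21 integer matrix of rank 8; reducing to Smith normal form yields diagonal entries (1,1,1,1,1,1,1,1).

Boundary ∂_2: C_2 → C_1 sends each 2-simplex [p,q,r] to [q,r] − [p,r] + [p,q]. For instance
  ∂RSV = SV − RV + RS,
  ∂PUW = UW − PW + PU.
This gives a 21×14 integer matrix of rank 11; reducing to Smith normal form yields diagonal entries (1,1,1,1,1,1,1,1,1,1,1).

Boundary ∂_3: C_3 → C_2 sends each 3-simplex σ to the alternating sum Σ_i (−1)^i (σ with its i-th vertex removed). For instance
  ∂RSTU = STU − RTU + RSU − RST,
  ∂PSUW = SUW − PUW + PSW − PSU.
As a 14×3 matrix over Z this has rank 3, with invariant factors (1,1,1).

From H_k ≅ ker(∂_k) / im(∂_{k+1}) we obtain:

  H_0: rank C_0 − rank ∂_1 = 9 − 8 = 1, and the invariant factors of ∂_1 are all 1, so H_0 ≅ Z.
  H_1: rank ker ∂_1 − rank ∂_2 = (21 − 8) − 11 = 2, and the invariant factors of ∂_2 are all 1, so H_1 ≅ Z^2.
  H_2: rank ker ∂_2 − rank ∂_3 = (14 − 11) − 3 = 0, and the invariant factors of ∂_3 are all 1, so H_2 ≅ 0.
  H_3: rank ker ∂_3 − rank ∂_4 = (3 − 3) − 0 = 0, and there is no ∂_4, so H_3 ≅ 0.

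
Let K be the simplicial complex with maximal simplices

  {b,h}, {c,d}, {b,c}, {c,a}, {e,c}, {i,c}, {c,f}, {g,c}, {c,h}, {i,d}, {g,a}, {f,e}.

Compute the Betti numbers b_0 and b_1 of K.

We work with the vertex ordering a < b < c < d < e < f < g < h < i. The simplices of K, each written with vertices in increasing order, are:

  0-simplices (9): a, b, c, d, e, f, g, h, i
  1-simplices (12): ac, ag, bc, bh, cd, ce, cf, cg, ch, ci, di, ef

giving chain groups C_0 ≅ Z^9, C_1 ≅ Z^12.

∂_1: C_1 → C_0 is given by ∂[p,q] = [q] − [p].
As a 9×12 matrix over Z this has rank 8, with invariant factors (1,1,1,1,1,1,1,1).

Reading off H_k = ker ∂_k / im ∂_{k+1}:

  H_0: rank C_0 − rank ∂_1 = 9 − 8 = 1, and the invariant factors of ∂_1 are all 1, so H_0 ≅ Z.
  H_1: rank ker ∂_1 − rank ∂_2 = (12 − 8) − 0 = 4, and there is no ∂_2, so H_1 ≅ Z^4.

As a check, the Euler characteristic is 9 − 12 = -3, which agrees with 1 − 4 = -3.
(K is a triangulation of a wedge of 4 circles.)

Hence the Betti numbers are b_0 = 1, b_1 = 4.

b_0 = 1, b_1 = 4.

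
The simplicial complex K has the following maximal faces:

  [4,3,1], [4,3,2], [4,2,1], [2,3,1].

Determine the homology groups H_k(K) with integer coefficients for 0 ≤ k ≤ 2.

H_0 = Z,  H_1 = 0,  H_2 = Z.

We work with the vertex ordering 1 < 2 < 3 < 4. The simplices of K, each written with vertices in increasing order, are:

  0-simplices (4): [1], [2], [3], [4]
  1-simplices (6): [1,2], [1,3], [1,4], [2,3], [2,4], [3,4]
  2-simplices (4): [1,2,3], [1,2,4], [1,3,4], [2,3,4]

Hence C_0 ≅ Z^4, C_1 ≅ Z^6, C_2 ≅ Z^4.

∂_1: C_1 → C_0 sends each edge [p,q] (with p < q) to q − p. For instance
  ∂[2,3] = [3] − [2].
This gives a 4×6 integer matrix of rank 3; reducing to Smith normal form yields diagonal entries (1,1,1).

The boundary map ∂_2: C_2 → C_1 sends each 2-simplex [p,q,r] to [q,r] − [p,r] + [p,q]. For instance
  ∂[1,2,4] = [2,4] − [1,4] + [1,2],
  ∂[1,2,3] = [2,3] − [1,3] + [1,2].
The 6×4 boundary matrix has rank 3 and Smith normal form diag(1,1,1).

Computing H_k = (kernel of ∂_k) / (image of ∂_{k+1}):

  H_0: rank C_0 − rank ∂_1 = 4 − 3 = 1, and the invariant factors of ∂_1 are all 1, so H_0 ≅ Z.
  H_1: rank ker ∂_1 − rank ∂_2 = (6 − 3) − 3 = 0, and the invariant factors of ∂_2 are all 1, so H_1 ≅ 0.
  H_2: rank ker ∂_2 − rank ∂_3 = (4 − 3) − 0 = 1, and there is no ∂_3, so H_2 ≅ Z.

As a check, the Euler characteristic is 4 − 6 + 4 = 2, which agrees with 1 − 0 + 1 = 2.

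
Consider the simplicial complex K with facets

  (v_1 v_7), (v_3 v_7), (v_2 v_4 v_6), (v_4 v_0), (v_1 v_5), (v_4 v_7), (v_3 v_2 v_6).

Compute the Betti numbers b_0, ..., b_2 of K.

We work with the vertex ordering v_0 < v_1 < v_2 < v_3 < v_4 < v_5 < v_6 < v_7. The simplices of K, each written with vertices in increasing order, are:

  0-simplices (8): [v_0], [v_1], [v_2], [v_3], [v_4], [v_5], [v_6], [v_7]
  1-simplices (10): [v_0,v_4], [v_1,v_5], [v_1,v_7], [v_2,v_3], [v_2,v_4], [v_2,v_6], [v_3,v_6], [v_3,v_7], [v_4,v_6], [v_4,v_7]
  2-simplices (2): [v_2,v_3,v_6], [v_2,v_4,v_6]

Hence C_0 ≅ Z^8, C_1 ≅ Z^10, C_2 ≅ Z^2.

The boundary map ∂_1: C_1 → C_0 maps an edge to its endpoints' difference, ∂[p,q] = q − p.
This gives a 8×10 integer matrix of rank 7; reducing to Smith normal form yields diagonal entries (1,1,1,1,1,1,1).

∂_2: C_2 → C_1 maps a triangle to the signed sum of its edges. For instance
  ∂[v_2,v_4,v_6] = [v_4,v_6] − [v_2,v_6] + [v_2,v_4],
  ∂[v_2,v_3,v_6] = [v_3,v_6] − [v_2,v_6] + [v_2,v_3].
The resulting 10×2 matrix has rank 2, and its Smith normal form has invariant factors (1,1).

Now H_k = ker ∂_k / im ∂_{k+1}, so:

  H_0: rank C_0 − rank ∂_1 = 8 − 7 = 1, and the invariant factors of ∂_1 are all 1, so H_0 ≅ Z.
  H_1: rank ker ∂_1 − rank ∂_2 = (10 − 7) − 2 = 1, and the invariant factors of ∂_2 are all 1, so H_1 ≅ Z.
  H_2: rank ker ∂_2 − rank ∂_3 = (2 − 2) − 0 = 0, and there is no ∂_3, so H_2 ≅ 0.

Hence the Betti numbers are b_0 = 1, b_1 = 1, b_2 = 0.

b_0 = 1, b_1 = 1, b_2 = 0.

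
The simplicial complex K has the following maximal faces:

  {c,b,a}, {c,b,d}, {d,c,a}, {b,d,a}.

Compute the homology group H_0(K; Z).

Fix the vertex order a < b < c < d and write every simplex with vertices in increasing order. Then dim K = 2 and the simplices of K are:

  0-simplices (4): a, b, c, d
  1-simplices (6): ab, ac, ad, bc, bd, cd
  2-simplices (4): abc, abd, acd, bcd

Hence C_0 ≅ Z^4, C_1 ≅ Z^6, C_2 ≅ Z^4.

∂_1: C_1 → C_0 is given by ∂[p,q] = [q] − [p]. For instance
  ∂bc = c − b.
As a 4×6 matrix over Z this has rank 3, with invariant factors (1,1,1).

∂_2: C_2 → C_1 acts by ∂[p,q,r] = [q,r] − [p,r] + [p,q]. For instance
  ∂bcd = cd − bd + bc,
  ∂abd = bd − ad + ab.
As a 6×4 matrix over Z this has rank 3, with invariant factors (1,1,1).

Now H_k = ker ∂_k / im ∂_{k+1}, so:

  H_0: rank C_0 − rank ∂_1 = 4 − 3 = 1, and the invariant factors of ∂_1 are all 1, so H_0 ≅ Z.

(K is a triangulation of the 2-sphere S^2.)

H_0 ≅ Z.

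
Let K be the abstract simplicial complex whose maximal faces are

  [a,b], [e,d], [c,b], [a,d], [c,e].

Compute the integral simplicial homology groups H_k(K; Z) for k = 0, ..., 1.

We work with the vertex ordering a < b < c < d < e. The simplices of K, each written with vertices in increasing order, are:

  0-simplices (5): a, b, c, d, e
  1-simplices (5): ab, ad, bc, ce, de

so the chain groups are C_0 ≅ Z^5, C_1 ≅ Z^5.

Boundary ∂_1: C_1 → C_0 is given by ∂[p,q] = [q] − [p]. For instance
  ∂ad = d − a.
This gives a 5×5 integer matrix of rank 4; reducing to Smith normal form yields diagonal entries (1,1,1,1).

From H_k ≅ ker(∂_k) / im(∂_{k+1}) we obtain:

  H_0: rank C_0 − rank ∂_1 = 5 − 4 = 1, and the invariant factors of ∂_1 are all 1, so H_0 = Z.
  H_1: rank ker ∂_1 − rank ∂_2 = (5 − 4) − 0 = 1, and there is no ∂_2, so H_1 = Z.

H_0 ≅ Z,  H_1 ≅ Z.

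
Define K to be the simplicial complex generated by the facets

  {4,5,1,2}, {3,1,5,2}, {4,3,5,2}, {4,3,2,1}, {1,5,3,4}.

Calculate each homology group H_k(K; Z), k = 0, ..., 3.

H_0 ≅ Z,  H_1 = 0,  H_2 = 0,  H_3 ≅ Z.

Take the total order 1 < 2 < 3 < 4 < 5 on the vertex set. Then K (dimension 3) consists of the simplices:

  0-simplices (5): [1], [2], [3], [4], [5]
  1-simplices (10): [1,2], [1,3], [1,4], [1,5], [2,3], [2,4], [2,5], [3,4], [3,5], [4,5]
  2-simplices (10): [1,2,3], [1,2,4], [1,2,5], [1,3,4], [1,3,5], [1,4,5], [2,3,4], [2,3,5], [2,4,5], [3,4,5]
  3-simplices (5): [1,2,3,4], [1,2,3,5], [1,2,4,5], [1,3,4,5], [2,3,4,5]

Hence C_0 ≅ Z^5, C_1 ≅ Z^10, C_2 ≅ Z^10, C_3 ≅ Z^5.

∂_1: C_1 → C_0 sends each edge [p,q] (with p < q) to q − p.
As a 5×10 matrix over Z this has rank 4, with invariant factors (1,1,1,1).

Boundary ∂_2: C_2 → C_1 maps a triangle to the signed sum of its edges. For instance
  ∂[1,2,5] = [2,5] − [1,5] + [1,2],
  ∂[2,4,5] = [4,5] − [2,5] + [2,4].
The resulting 10×10 matrix has rank 6, and its Smith normal form has invariant factors (1,1,1,1,1,1).

∂_3: C_3 → C_2 sends each 3-simplex σ to the alternating sum Σ_i (−1)^i (σ with its i-th vertex removed). For instance
  ∂[2,3,4,5] = [3,4,5] − [2,4,5] + [2,3,5] − [2,3,4],
  ∂[1,2,3,4] = [2,3,4] − [1,3,4] + [1,2,4] − [1,2,3].
As a 10×5 matrix over Z this has rank 4, with invariant factors (1,1,1,1).

Reading off H_k = ker ∂_k / im ∂_{k+1}:

  H_0: rank C_0 − rank ∂_1 = 5 − 4 = 1, and the invariant factors of ∂_1 are all 1, so H_0 = Z.
  H_1: rank ker ∂_1 − rank ∂_2 = (10 − 4) − 6 = 0, and the invariant factors of ∂_2 are all 1, so H_1 = 0.
  H_2: rank ker ∂_2 − rank ∂_3 = (10 − 6) − 4 = 0, and the invariant factors of ∂_3 are all 1, so H_2 = 0.
  H_3: rank ker ∂_3 − rank ∂_4 = (5 − 4) − 0 = 1, and there is no ∂_4, so H_3 = Z.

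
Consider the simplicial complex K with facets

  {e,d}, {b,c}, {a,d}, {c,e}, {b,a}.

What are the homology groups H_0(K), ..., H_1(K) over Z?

H_0 ≅ Z,  H_1 ≅ Z.

Order the vertices as a < b < c < d < e. Listing each simplex with vertices in this order, K has dimension 1 with simplices:

  0-simplices (5): a, b, c, d, e
  1-simplices (5): ab, ad, bc, ce, de

so the chain groups are C_0 ≅ Z^5, C_1 ≅ Z^5.

The boundary map ∂_1: C_1 → C_0 sends each edge [p,q] (with p < q) to q − p.
The resulting 5×5 matrix has rank 4, and its Smith normal form has invariant factors (1,1,1,1).

Now H_k = ker ∂_k / im ∂_{k+1}, so:

  H_0: rank C_0 − rank ∂_1 = 5 − 4 = 1, and the invariant factors of ∂_1 are all 1, so H_0 = Z.
  H_1: rank ker ∂_1 − rank ∂_2 = (5 − 4) − 0 = 1, and there is no ∂_2, so H_1 = Z.

As a check, the Euler characteristic is 5 − 5 = 0, which agrees with 1 − 1 = 0.
(K is a triangulation of the circle S^1.)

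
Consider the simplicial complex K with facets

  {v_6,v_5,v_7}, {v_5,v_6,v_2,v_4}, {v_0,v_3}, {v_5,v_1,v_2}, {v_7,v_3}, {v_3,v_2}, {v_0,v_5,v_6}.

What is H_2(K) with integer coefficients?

H_2 = 0.

Order the vertices as v_0 < v_1 < v_2 < v_3 < v_4 < v_5 < v_6 < v_7. Listing each simplex with vertices in this order, K has dimension 3 with simplices:

  0-simplices (8): [v_0], [v_1], [v_2], [v_3], [v_4], [v_5], [v_6], [v_7]
  1-simplices (15): (15 of them)
  2-simplices (7): [v_0,v_5,v_6], [v_1,v_2,v_5], [v_2,v_4,v_5], [v_2,v_4,v_6], [v_2,v_5,v_6], [v_4,v_5,v_6], [v_5,v_6,v_7]
  3-simplices (1): [v_2,v_4,v_5,v_6]

so the chain groups are C_0 ≅ Z^8, C_1 ≅ Z^15, C_2 ≅ Z^7, C_3 ≅ Z^1.

The boundary map ∂_1: C_1 → C_0 sends each edge [p,q] (with p < q) to q − p. For instance
  ∂[v_1,v_5] = [v_5] − [v_1].
This gives a 8×15 integer matrix of rank 7; reducing to Smith normal form yields diagonal entries (1,1,1,1,1,1,1).

The boundary map ∂_2: C_2 → C_1 acts by ∂[p,q,r] = [q,r] − [p,r] + [p,q]. For instance
  ∂[v_2,v_4,v_5] = [v_4,v_5] − [v_2,v_5] + [v_2,v_4],
  ∂[v_1,v_2,v_5] = [v_2,v_5] − [v_1,v_5] + [v_1,v_2].
The 15×7 boundary matrix has rank 6 and Smith normal form diag(1,1,1,1,1,1).

∂_3: C_3 → C_2 sends each 3-simplex σ to the alternating sum Σ_i (−1)^i (σ with its i-th vertex removed). For instance
  ∂[v_2,v_4,v_5,v_6] = [v_4,v_5,v_6] − [v_2,v_5,v_6] + [v_2,v_4,v_6] − [v_2,v_4,v_5].
The 7×1 boundary matrix has rank 1 and Smith normal form diag(1).

From H_k ≅ ker(∂_k) / im(∂_{k+1}) we obtain:

  H_2: rank ker ∂_2 − rank ∂_3 = (7 − 6) − 1 = 0, and the invariant factors of ∂_3 are all 1, so H_2 = 0.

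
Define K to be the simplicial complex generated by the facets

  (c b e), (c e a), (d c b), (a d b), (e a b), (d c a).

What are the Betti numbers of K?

Fix the vertex order a < b < c < d < e and write every simplex with vertices in increasing order. Then dim K = 2 and the simplices of K are:

  0-simplices (5): a, b, c, d, e
  1-simplices (9): ab, ac, ad, ae, bc, bd, be, cd, ce
  2-simplices (6): abd, abe, acd, ace, bcd, bce

giving chain groups C_0 ≅ Z^5, C_1 ≅ Z^9, C_2 ≅ Z^6.

The boundary map ∂_1: C_1 → C_0 sends each edge [p,q] (with p < q) to q − p.
This gives a 5×9 integer matrix of rank 4; reducing to Smith normal form yields diagonal entries (1,1,1,1).

The boundary map ∂_2: C_2 → C_1 sends each 2-simplex [p,q,r] to [q,r] − [p,r] + [p,q]. For instance
  ∂acd = cd − ad + ac,
  ∂abe = be − ae + ab.
This gives a 9×6 integer matrix of rank 5; reducing to Smith normal form yields diagonal entries (1,1,1,1,1).

From H_k ≅ ker(∂_k) / im(∂_{k+1}) we obtain:

  H_0: rank C_0 − rank ∂_1 = 5 − 4 = 1, and the invariant factors of ∂_1 are all 1, so H_0 ≅ Z.
  H_1: rank ker ∂_1 − rank ∂_2 = (9 − 4) − 5 = 0, and the invariant factors of ∂_2 are all 1, so H_1 ≅ 0.
  H_2: rank ker ∂_2 − rank ∂_3 = (6 − 5) − 0 = 1, and there is no ∂_3, so H_2 ≅ Z.

Hence the Betti numbers are b_0 = 1, b_1 = 0, b_2 = 1.

b_0 = 1, b_1 = 0, b_2 = 1.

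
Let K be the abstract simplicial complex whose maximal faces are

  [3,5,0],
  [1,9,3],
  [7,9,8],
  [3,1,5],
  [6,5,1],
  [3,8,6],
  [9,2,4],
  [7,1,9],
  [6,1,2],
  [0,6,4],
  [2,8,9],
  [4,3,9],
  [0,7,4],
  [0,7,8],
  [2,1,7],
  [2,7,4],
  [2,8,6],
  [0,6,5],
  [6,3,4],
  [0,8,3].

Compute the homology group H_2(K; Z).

H_2 = 0.

Fix the vertex order 0 < 1 < 2 < 3 < 4 < 5 < 6 < 7 < 8 < 9 and write every simplex with vertices in increasing order. Then dim K = 2 and the simplices of K are:

  0-simplices (10): [0], [1], [2], [3], [4], [5], [6], [7], [8], [9]
  1-simplices (30): (30 of them)
  2-simplices (20): (20 of them)

giving chain groups C_0 ≅ Z^10, C_1 ≅ Z^30, C_2 ≅ Z^20.

∂_1: C_1 → C_0 sends each edge [p,q] (with p < q) to q − p.
As a 10×30 matrix over Z this has rank 9, with invariant factors (1,1,1,1,1,1,1,1,1).

The boundary map ∂_2: C_2 → C_1 sends each 2-simplex [p,q,r] to [q,r] − [p,r] + [p,q]. For instance
  ∂[3,4,6] = [4,6] − [3,6] + [3,4],
  ∂[3,4,9] = [4,9] − [3,9] + [3,4].
As a 30×20 matrix over Z this has rank 20, with invariant factors (1,1,1,1,1,1,1,1,1,1,1,1,1,1,1,1,1,1,1,2).

From H_k ≅ ker(∂_k) / im(∂_{k+1}) we obtain:

  H_2: rank ker ∂_2 − rank ∂_3 = (20 − 20) − 0 = 0, and there is no ∂_3, so H_2 = 0.

(K is a triangulation of the Klein bottle.)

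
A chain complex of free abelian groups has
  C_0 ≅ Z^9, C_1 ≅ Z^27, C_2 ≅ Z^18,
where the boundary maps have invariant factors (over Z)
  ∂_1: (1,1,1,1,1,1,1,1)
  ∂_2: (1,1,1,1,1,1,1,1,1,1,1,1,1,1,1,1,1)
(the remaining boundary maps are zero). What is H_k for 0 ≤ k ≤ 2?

H_0: b_0 = 9 − 0 − 8 = 1; torsion from ∂_1 factors > 1: none. So H_0 = Z.
H_1: b_1 = 27 − 8 − 17 = 2; torsion from ∂_2 factors > 1: none. So H_1 = Z^2.
H_2: b_2 = 18 − 17 − 0 = 1; torsion from ∂_3 factors > 1: none. So H_2 = Z.

H_0 = Z,  H_1 = Z^2,  H_2 = Z.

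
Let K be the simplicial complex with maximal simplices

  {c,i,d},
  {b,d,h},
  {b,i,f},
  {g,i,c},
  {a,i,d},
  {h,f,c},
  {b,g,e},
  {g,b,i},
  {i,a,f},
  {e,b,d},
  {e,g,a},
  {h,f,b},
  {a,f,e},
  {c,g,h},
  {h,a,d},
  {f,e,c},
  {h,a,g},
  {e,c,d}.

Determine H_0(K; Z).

Fix the vertex order a < b < c < d < e < f < g < h < i and write every simplex with vertices in increasing order. Then dim K = 2 and the simplices of K are:

  0-simplices (9): a, b, c, d, e, f, g, h, i
  1-simplices (27): ad, ae, af, ag, ah, ai, bd, be, bf, bg, bh, bi, cd, ce, cf, cg, ch, ci, de, dh, di, ef, eg, fh, fi, gh, gi
  2-simplices (18): adh, adi, aef, aeg, afi, agh, bde, bdh, beg, bfh, bfi, bgi, cde, cdi, cef, cfh, cgh, cgi

giving chain groups C_0 ≅ Z^9, C_1 ≅ Z^27, C_2 ≅ Z^18.

Boundary ∂_1: C_1 → C_0 is given by ∂[p,q] = [q] − [p]. For instance
  ∂ae = e − a.
The resulting 9×27 matrix has rank 8, and its Smith normal form has invariant factors (1,1,1,1,1,1,1,1).

Boundary ∂_2: C_2 → C_1 sends each 2-simplex [p,q,r] to [q,r] − [p,r] + [p,q]. For instance
  ∂agh = gh − ah + ag,
  ∂cgh = gh − ch + cg.
As a 27×18 matrix over Z this has rank 17, with invariant factors (1,1,1,1,1,1,1,1,1,1,1,1,1,1,1,1,1).

Now H_k = ker ∂_k / im ∂_{k+1}, so:

  H_0: rank C_0 − rank ∂_1 = 9 − 8 = 1, and the invariant factors of ∂_1 are all 1, so H_0 ≅ Z.

H_0 ≅ Z.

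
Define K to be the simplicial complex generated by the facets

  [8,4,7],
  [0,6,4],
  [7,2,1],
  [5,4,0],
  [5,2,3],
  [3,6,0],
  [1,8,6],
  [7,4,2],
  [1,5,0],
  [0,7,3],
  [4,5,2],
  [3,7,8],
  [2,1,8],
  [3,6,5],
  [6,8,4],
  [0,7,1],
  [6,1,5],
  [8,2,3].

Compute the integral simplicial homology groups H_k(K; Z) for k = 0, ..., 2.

H_0 ≅ Z,  H_1 ≅ Z ⊕ Z/2Z,  H_2 = 0.

Order the vertices as 0 < 1 < 2 < 3 < 4 < 5 < 6 < 7 < 8. Listing each simplex with vertices in this order, K has dimension 2 with simplices:

  0-simplices (9): [0], [1], [2], [3], [4], [5], [6], [7], [8]
  1-simplices (27): (27 of them)
  2-simplices (18): [0,1,5], [0,1,7], [0,3,6], [0,3,7], [0,4,5], [0,4,6], [1,2,7], [1,2,8], [1,5,6], [1,6,8], [2,3,5], [2,3,8], [2,4,5], [2,4,7], [3,5,6], [3,7,8], [4,6,8], [4,7,8]

so the chain groups are C_0 ≅ Z^9, C_1 ≅ Z^27, C_2 ≅ Z^18.

Boundary ∂_1: C_1 → C_0 sends each edge [p,q] (with p < q) to q − p. For instance
  ∂[3,5] = [5] − [3].
The resulting 9×27 matrix has rank 8, and its Smith normal form has invariant factors (1,1,1,1,1,1,1,1).

The boundary map ∂_2: C_2 → C_1 acts by ∂[p,q,r] = [q,r] − [p,r] + [p,q]. For instance
  ∂[4,6,8] = [6,8] − [4,8] + [4,6],
  ∂[2,3,8] = [3,8] − [2,8] + [2,3].
As a 27×18 matrix over Z this has rank 18, with invariant factors (1,1,1,1,1,1,1,1,1,1,1,1,1,1,1,1,1,2).

Reading off H_k = ker ∂_k / im ∂_{k+1}:

  H_0: rank C_0 − rank ∂_1 = 9 − 8 = 1, and the invariant factors of ∂_1 are all 1, so H_0 ≅ Z.
  H_1: rank ker ∂_1 − rank ∂_2 = (27 − 8) − 18 = 1, and ∂_2 has invariant factor 2 > 1, so H_1 ≅ Z ⊕ Z/2Z.
  H_2: rank ker ∂_2 − rank ∂_3 = (18 − 18) − 0 = 0, and there is no ∂_3, so H_2 ≅ 0.

As a check, the Euler characteristic is 9 − 27 + 18 = 0, which agrees with 1 − 1 + 0 = 0.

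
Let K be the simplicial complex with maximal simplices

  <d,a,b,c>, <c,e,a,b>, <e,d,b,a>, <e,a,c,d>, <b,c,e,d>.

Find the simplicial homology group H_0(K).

We work with the vertex ordering a < b < c < d < e. The simplices of K, each written with vertices in increasing order, are:

  0-simplices (5): a, b, c, d, e
  1-simplices (10): ab, ac, ad, ae, bc, bd, be, cd, ce, de
  2-simplices (10): abc, abd, abe, acd, ace, ade, bcd, bce, bde, cde
  3-simplices (5): abcd, abce, abde, acde, bcde

Hence C_0 ≅ Z^5, C_1 ≅ Z^10, C_2 ≅ Z^10, C_3 ≅ Z^5.

∂_1: C_1 → C_0 is given by ∂[p,q] = [q] − [p]. For instance
  ∂cd = d − c.
The 5×10 boundary matrix has rank 4 and Smith normal form diag(1,1,1,1).

The boundary map ∂_2: C_2 → C_1 acts by ∂[p,q,r] = [q,r] − [p,r] + [p,q]. For instance
  ∂bce = ce − be + bc,
  ∂cde = de − ce + cd.
The 10×10 boundary matrix has rank 6 and Smith normal form diag(1,1,1,1,1,1).

∂_3: C_3 → C_2 sends each 3-simplex σ to the alternating sum Σ_i (−1)^i (σ with its i-th vertex removed). For instance
  ∂acde = cde − ade + ace − acd,
  ∂abcd = bcd − acd + abd − abc.
As a 10×5 matrix over Z this has rank 4, with invariant factors (1,1,1,1).

From H_k ≅ ker(∂_k) / im(∂_{k+1}) we obtain:

  H_0: rank C_0 − rank ∂_1 = 5 − 4 = 1, and the invariant factors of ∂_1 are all 1, so H_0 ≅ Z.

H_0 ≅ Z.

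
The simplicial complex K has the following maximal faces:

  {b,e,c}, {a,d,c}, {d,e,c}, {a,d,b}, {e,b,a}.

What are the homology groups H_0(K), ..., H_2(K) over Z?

Take the total order a < b < c < d < e on the vertex set. Then K (dimension 2) consists of the simplices:

  0-simplices (5): a, b, c, d, e
  1-simplices (10): ab, ac, ad, ae, bc, bd, be, cd, ce, de
  2-simplices (5): abd, abe, acd, bce, cde

Hence C_0 ≅ Z^5, C_1 ≅ Z^10, C_2 ≅ Z^5.

The boundary map ∂_1: C_1 → C_0 is given by ∂[p,q] = [q] − [p]. For instance
  ∂ab = b − a.
The resulting 5×10 matrix has rank 4, and its Smith normal form has invariant factors (1,1,1,1).

∂_2: C_2 → C_1 acts by ∂[p,q,r] = [q,r] − [p,r] + [p,q]. For instance
  ∂acd = cd − ad + ac,
  ∂abe = be − ae + ab.
The resulting 10×5 matrix has rank 5, and its Smith normal form has invariant factors (1,1,1,1,1).

Now H_k = ker ∂_k / im ∂_{k+1}, so:

  H_0: rank C_0 − rank ∂_1 = 5 − 4 = 1, and the invariant factors of ∂_1 are all 1, so H_0 = Z.
  H_1: rank ker ∂_1 − rank ∂_2 = (10 − 4) − 5 = 1, and the invariant factors of ∂_2 are all 1, so H_1 = Z.
  H_2: rank ker ∂_2 − rank ∂_3 = (5 − 5) − 0 = 0, and there is no ∂_3, so H_2 = 0.

H_0 ≅ Z,  H_1 ≅ Z,  H_2 = 0.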